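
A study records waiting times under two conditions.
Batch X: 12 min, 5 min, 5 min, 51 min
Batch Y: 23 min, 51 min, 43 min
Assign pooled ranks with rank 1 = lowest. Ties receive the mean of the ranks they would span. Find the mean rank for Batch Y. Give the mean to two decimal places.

5.17

Sorted (ascending): 5, 5, 12, 23, 43, 51, 51
The 2 values of 5 occupy positions 1–2 → average rank (1+2)/2 = 1.5.
The 2 values of 51 occupy positions 6–7 → average rank (6+7)/2 = 6.5.
Batch Y values → pooled ranks: 23→4, 51→6.5, 43→5
Mean rank = (4 + 6.5 + 5) / 3 = 5.17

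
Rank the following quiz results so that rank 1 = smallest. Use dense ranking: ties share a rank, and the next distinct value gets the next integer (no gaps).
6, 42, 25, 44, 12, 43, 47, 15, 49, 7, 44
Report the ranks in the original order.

Sorted (ascending): 6, 7, 12, 15, 25, 42, 43, 44, 44, 47, 49
The 2 values of 44 share dense rank 8.
Remaining distinct values take the next consecutive integers.

1, 6, 5, 8, 3, 7, 9, 4, 10, 2, 8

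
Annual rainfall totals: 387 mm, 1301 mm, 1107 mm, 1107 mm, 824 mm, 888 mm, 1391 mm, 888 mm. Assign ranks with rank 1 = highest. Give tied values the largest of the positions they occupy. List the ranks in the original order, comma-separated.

8, 2, 4, 4, 7, 6, 1, 6

Sorted (descending): 1391, 1301, 1107, 1107, 888, 888, 824, 387
The 2 values of 1107 occupy positions 3–4 → each gets rank 4.
The 2 values of 888 occupy positions 5–6 → each gets rank 6.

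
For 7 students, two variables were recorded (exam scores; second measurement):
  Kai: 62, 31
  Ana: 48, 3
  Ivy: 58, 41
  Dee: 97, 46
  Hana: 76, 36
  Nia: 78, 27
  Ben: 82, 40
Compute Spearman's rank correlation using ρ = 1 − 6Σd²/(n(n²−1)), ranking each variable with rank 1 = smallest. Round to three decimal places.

Ranks of variable 1: 3, 1, 2, 7, 4, 5, 6
Ranks of variable 2: 3, 1, 6, 7, 4, 2, 5
d = r₁ − r₂: 0, 0, -4, 0, 0, 3, 1
d²: 0, 0, 16, 0, 0, 9, 1; Σd² = 26
ρ = 1 − 6·26/(7·48) = 1 − 156/336 = 0.536

0.536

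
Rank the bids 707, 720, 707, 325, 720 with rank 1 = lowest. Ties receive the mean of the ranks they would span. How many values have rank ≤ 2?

1

Sorted (ascending): 325, 707, 707, 720, 720
The 2 values of 707 occupy positions 2–3 → average rank (2+3)/2 = 2.5.
The 2 values of 720 occupy positions 4–5 → average rank (4+5)/2 = 4.5.
Ranks ≤ 2: {1} → 1 value.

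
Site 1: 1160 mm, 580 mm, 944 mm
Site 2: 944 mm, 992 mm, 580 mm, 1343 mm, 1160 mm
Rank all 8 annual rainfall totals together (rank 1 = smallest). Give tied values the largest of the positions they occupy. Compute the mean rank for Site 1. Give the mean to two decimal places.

4.33

Sorted (ascending): 580, 580, 944, 944, 992, 1160, 1160, 1343
The 2 values of 580 occupy positions 1–2 → each gets rank 2.
The 2 values of 944 occupy positions 3–4 → each gets rank 4.
The 2 values of 1160 occupy positions 6–7 → each gets rank 7.
Site 1 values → pooled ranks: 1160→7, 580→2, 944→4
Mean rank = (7 + 2 + 4) / 3 = 4.33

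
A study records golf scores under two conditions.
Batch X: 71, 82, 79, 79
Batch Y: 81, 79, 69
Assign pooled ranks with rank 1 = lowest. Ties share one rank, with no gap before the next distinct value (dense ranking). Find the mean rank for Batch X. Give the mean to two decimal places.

Sorted (ascending): 69, 71, 79, 79, 79, 81, 82
The 3 values of 79 share dense rank 3.
Remaining distinct values take the next consecutive integers.
Batch X values → pooled ranks: 71→2, 82→5, 79→3, 79→3
Mean rank = (2 + 5 + 3 + 3) / 4 = 3.25

3.25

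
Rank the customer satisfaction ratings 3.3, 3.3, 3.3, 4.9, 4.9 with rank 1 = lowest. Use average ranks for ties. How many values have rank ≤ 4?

Sorted (ascending): 3.3, 3.3, 3.3, 4.9, 4.9
The 3 values of 3.3 occupy positions 1–3 → average rank 2.
The 2 values of 4.9 occupy positions 4–5 → average rank (4+5)/2 = 4.5.
Ranks ≤ 4: {2, 2, 2} → 3 values.

3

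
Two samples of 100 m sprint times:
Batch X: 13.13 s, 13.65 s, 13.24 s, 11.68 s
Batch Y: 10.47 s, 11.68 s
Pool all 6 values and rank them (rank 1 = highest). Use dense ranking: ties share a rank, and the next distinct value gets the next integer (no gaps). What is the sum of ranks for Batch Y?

Sorted (descending): 13.65, 13.24, 13.13, 11.68, 11.68, 10.47
The 2 values of 11.68 share dense rank 4.
Remaining distinct values take the next consecutive integers.
Batch Y values → pooled ranks: 10.47→5, 11.68→4
Rank sum = 5 + 4 = 9

9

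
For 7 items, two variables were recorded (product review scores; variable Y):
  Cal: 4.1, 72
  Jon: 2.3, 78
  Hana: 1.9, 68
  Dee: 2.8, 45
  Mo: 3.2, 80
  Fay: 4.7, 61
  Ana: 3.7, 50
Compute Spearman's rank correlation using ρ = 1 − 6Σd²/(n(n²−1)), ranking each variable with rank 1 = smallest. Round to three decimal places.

-0.143

Ranks of variable 1: 6, 2, 1, 3, 4, 7, 5
Ranks of variable 2: 5, 6, 4, 1, 7, 3, 2
d = r₁ − r₂: 1, -4, -3, 2, -3, 4, 3
d²: 1, 16, 9, 4, 9, 16, 9; Σd² = 64
ρ = 1 − 6·64/(7·48) = 1 − 384/336 = -0.143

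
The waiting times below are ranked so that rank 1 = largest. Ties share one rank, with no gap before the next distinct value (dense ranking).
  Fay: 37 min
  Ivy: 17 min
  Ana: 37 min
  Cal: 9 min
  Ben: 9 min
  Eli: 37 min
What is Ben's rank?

3

Sorted (descending): 37, 37, 37, 17, 9, 9
The 3 values of 37 share dense rank 1.
The 2 values of 9 share dense rank 3.
Remaining distinct values take the next consecutive integers.
Ben has value 9 min → rank 3.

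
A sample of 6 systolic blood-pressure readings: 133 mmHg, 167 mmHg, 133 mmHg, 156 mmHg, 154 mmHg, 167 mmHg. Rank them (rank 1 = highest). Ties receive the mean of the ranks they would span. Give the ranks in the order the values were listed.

Sorted (descending): 167, 167, 156, 154, 133, 133
The 2 values of 167 occupy positions 1–2 → average rank (1+2)/2 = 1.5.
The 2 values of 133 occupy positions 5–6 → average rank (5+6)/2 = 5.5.

5.5, 1.5, 5.5, 3, 4, 1.5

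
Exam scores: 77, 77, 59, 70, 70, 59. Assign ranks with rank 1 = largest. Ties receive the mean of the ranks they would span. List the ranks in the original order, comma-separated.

1.5, 1.5, 5.5, 3.5, 3.5, 5.5

Sorted (descending): 77, 77, 70, 70, 59, 59
The 2 values of 77 occupy positions 1–2 → average rank (1+2)/2 = 1.5.
The 2 values of 70 occupy positions 3–4 → average rank (3+4)/2 = 3.5.
The 2 values of 59 occupy positions 5–6 → average rank (5+6)/2 = 5.5.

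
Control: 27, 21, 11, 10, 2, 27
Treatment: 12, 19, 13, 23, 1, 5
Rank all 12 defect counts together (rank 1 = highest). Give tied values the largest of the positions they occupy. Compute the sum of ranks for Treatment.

Sorted (descending): 27, 27, 23, 21, 19, 13, 12, 11, 10, 5, 2, 1
The 2 values of 27 occupy positions 1–2 → each gets rank 2.
Treatment values → pooled ranks: 12→7, 19→5, 13→6, 23→3, 1→12, 5→10
Rank sum = 7 + 5 + 6 + 3 + 12 + 10 = 43

43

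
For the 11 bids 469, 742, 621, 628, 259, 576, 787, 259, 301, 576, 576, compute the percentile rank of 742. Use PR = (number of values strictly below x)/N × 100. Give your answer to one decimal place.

N = 11.
Strictly below 742: 9. Equal to 742: 1.
PR = 9/11 × 100 = 81.8

81.8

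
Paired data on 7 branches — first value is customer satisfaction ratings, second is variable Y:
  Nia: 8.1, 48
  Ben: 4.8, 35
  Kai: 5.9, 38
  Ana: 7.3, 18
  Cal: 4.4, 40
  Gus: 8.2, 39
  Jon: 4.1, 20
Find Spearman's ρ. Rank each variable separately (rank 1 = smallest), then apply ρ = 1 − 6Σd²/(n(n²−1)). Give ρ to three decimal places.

Ranks of variable 1: 6, 3, 4, 5, 2, 7, 1
Ranks of variable 2: 7, 3, 4, 1, 6, 5, 2
d = r₁ − r₂: -1, 0, 0, 4, -4, 2, -1
d²: 1, 0, 0, 16, 16, 4, 1; Σd² = 38
ρ = 1 − 6·38/(7·48) = 1 − 228/336 = 0.321

0.321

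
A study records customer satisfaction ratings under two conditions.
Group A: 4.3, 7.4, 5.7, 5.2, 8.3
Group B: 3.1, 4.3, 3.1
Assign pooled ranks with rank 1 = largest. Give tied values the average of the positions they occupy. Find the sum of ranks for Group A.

15.5

Sorted (descending): 8.3, 7.4, 5.7, 5.2, 4.3, 4.3, 3.1, 3.1
The 2 values of 4.3 occupy positions 5–6 → average rank (5+6)/2 = 5.5.
The 2 values of 3.1 occupy positions 7–8 → average rank (7+8)/2 = 7.5.
Group A values → pooled ranks: 4.3→5.5, 7.4→2, 5.7→3, 5.2→4, 8.3→1
Rank sum = 5.5 + 2 + 3 + 4 + 1 = 15.5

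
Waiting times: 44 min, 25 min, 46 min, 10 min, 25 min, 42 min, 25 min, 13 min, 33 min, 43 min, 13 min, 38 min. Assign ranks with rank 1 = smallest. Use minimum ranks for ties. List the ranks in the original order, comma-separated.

11, 4, 12, 1, 4, 9, 4, 2, 7, 10, 2, 8

Sorted (ascending): 10, 13, 13, 25, 25, 25, 33, 38, 42, 43, 44, 46
The 2 values of 13 occupy positions 2–3 → each gets rank 2.
The 3 values of 25 occupy positions 4–6 → each gets rank 4.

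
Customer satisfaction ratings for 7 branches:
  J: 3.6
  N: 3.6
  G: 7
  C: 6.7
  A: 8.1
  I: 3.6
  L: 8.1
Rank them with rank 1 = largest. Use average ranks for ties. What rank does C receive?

Sorted (descending): 8.1, 8.1, 7, 6.7, 3.6, 3.6, 3.6
The 2 values of 8.1 occupy positions 1–2 → average rank (1+2)/2 = 1.5.
The 3 values of 3.6 occupy positions 5–7 → average rank 6.
C has value 6.7 → rank 4.

4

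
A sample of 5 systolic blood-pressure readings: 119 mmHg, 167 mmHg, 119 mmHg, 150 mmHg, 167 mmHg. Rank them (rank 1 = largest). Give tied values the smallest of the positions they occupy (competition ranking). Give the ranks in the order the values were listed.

Sorted (descending): 167, 167, 150, 119, 119
The 2 values of 167 occupy positions 1–2 → each gets rank 1.
The 2 values of 119 occupy positions 4–5 → each gets rank 4.

4, 1, 4, 3, 1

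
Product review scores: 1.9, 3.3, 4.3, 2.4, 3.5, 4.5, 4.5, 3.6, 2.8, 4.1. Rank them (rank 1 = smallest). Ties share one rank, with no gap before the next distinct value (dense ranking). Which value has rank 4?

3.3

Sorted (ascending): 1.9, 2.4, 2.8, 3.3, 3.5, 3.6, 4.1, 4.3, 4.5, 4.5
The 2 values of 4.5 share dense rank 9.
Remaining distinct values take the next consecutive integers.
Rank 4 → value 3.3.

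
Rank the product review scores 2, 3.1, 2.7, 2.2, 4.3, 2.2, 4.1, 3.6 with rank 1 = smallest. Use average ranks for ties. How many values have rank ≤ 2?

1

Sorted (ascending): 2, 2.2, 2.2, 2.7, 3.1, 3.6, 4.1, 4.3
The 2 values of 2.2 occupy positions 2–3 → average rank (2+3)/2 = 2.5.
Ranks ≤ 2: {1} → 1 value.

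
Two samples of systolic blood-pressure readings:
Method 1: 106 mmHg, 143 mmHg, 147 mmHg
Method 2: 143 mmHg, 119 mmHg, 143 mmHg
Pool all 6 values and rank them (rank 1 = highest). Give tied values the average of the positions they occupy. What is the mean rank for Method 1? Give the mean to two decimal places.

Sorted (descending): 147, 143, 143, 143, 119, 106
The 3 values of 143 occupy positions 2–4 → average rank 3.
Method 1 values → pooled ranks: 106→6, 143→3, 147→1
Mean rank = (6 + 3 + 1) / 3 = 3.33

3.33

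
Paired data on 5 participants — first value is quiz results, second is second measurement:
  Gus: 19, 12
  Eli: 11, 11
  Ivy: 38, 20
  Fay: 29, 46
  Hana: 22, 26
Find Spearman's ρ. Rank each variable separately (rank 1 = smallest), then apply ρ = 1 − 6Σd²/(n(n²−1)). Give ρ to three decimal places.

Ranks of variable 1: 2, 1, 5, 4, 3
Ranks of variable 2: 2, 1, 3, 5, 4
d = r₁ − r₂: 0, 0, 2, -1, -1
d²: 0, 0, 4, 1, 1; Σd² = 6
ρ = 1 − 6·6/(5·24) = 1 − 36/120 = 0.700

0.700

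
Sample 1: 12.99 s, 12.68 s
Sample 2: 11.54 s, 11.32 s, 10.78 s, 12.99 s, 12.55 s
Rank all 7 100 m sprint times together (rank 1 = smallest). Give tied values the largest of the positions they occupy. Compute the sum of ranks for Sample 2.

Sorted (ascending): 10.78, 11.32, 11.54, 12.55, 12.68, 12.99, 12.99
The 2 values of 12.99 occupy positions 6–7 → each gets rank 7.
Sample 2 values → pooled ranks: 11.54→3, 11.32→2, 10.78→1, 12.99→7, 12.55→4
Rank sum = 3 + 2 + 1 + 7 + 4 = 17

17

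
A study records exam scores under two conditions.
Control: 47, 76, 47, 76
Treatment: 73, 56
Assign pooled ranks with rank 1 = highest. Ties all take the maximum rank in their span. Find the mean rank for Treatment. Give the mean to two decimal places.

Sorted (descending): 76, 76, 73, 56, 47, 47
The 2 values of 76 occupy positions 1–2 → each gets rank 2.
The 2 values of 47 occupy positions 5–6 → each gets rank 6.
Treatment values → pooled ranks: 73→3, 56→4
Mean rank = (3 + 4) / 2 = 3.50

3.50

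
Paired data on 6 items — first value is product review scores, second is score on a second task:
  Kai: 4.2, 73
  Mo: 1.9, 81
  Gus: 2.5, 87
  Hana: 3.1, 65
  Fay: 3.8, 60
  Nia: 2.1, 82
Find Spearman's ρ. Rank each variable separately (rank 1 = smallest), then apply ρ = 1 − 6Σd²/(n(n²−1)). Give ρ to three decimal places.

-0.600

Ranks of variable 1: 6, 1, 3, 4, 5, 2
Ranks of variable 2: 3, 4, 6, 2, 1, 5
d = r₁ − r₂: 3, -3, -3, 2, 4, -3
d²: 9, 9, 9, 4, 16, 9; Σd² = 56
ρ = 1 − 6·56/(6·35) = 1 − 336/210 = -0.600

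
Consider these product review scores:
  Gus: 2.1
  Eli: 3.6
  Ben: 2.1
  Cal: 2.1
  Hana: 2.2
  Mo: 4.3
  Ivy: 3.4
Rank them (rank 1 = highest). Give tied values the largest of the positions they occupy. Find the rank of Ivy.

3

Sorted (descending): 4.3, 3.6, 3.4, 2.2, 2.1, 2.1, 2.1
The 3 values of 2.1 occupy positions 5–7 → each gets rank 7.
Ivy has value 3.4 → rank 3.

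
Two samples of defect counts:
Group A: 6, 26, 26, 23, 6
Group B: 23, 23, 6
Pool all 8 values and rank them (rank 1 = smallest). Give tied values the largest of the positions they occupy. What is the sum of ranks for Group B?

Sorted (ascending): 6, 6, 6, 23, 23, 23, 26, 26
The 3 values of 6 occupy positions 1–3 → each gets rank 3.
The 3 values of 23 occupy positions 4–6 → each gets rank 6.
The 2 values of 26 occupy positions 7–8 → each gets rank 8.
Group B values → pooled ranks: 23→6, 23→6, 6→3
Rank sum = 6 + 6 + 3 = 15

15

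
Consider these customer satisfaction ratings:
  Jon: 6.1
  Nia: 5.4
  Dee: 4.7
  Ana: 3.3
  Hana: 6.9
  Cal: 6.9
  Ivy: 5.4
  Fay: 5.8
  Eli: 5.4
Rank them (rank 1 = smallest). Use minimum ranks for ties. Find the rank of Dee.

Sorted (ascending): 3.3, 4.7, 5.4, 5.4, 5.4, 5.8, 6.1, 6.9, 6.9
The 3 values of 5.4 occupy positions 3–5 → each gets rank 3.
The 2 values of 6.9 occupy positions 8–9 → each gets rank 8.
Dee has value 4.7 → rank 2.

2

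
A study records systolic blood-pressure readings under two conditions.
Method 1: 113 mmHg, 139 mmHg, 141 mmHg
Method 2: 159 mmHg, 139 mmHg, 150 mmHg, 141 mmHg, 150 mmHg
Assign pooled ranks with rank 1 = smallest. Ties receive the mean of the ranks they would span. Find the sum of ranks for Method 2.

28

Sorted (ascending): 113, 139, 139, 141, 141, 150, 150, 159
The 2 values of 139 occupy positions 2–3 → average rank (2+3)/2 = 2.5.
The 2 values of 141 occupy positions 4–5 → average rank (4+5)/2 = 4.5.
The 2 values of 150 occupy positions 6–7 → average rank (6+7)/2 = 6.5.
Method 2 values → pooled ranks: 159→8, 139→2.5, 150→6.5, 141→4.5, 150→6.5
Rank sum = 8 + 2.5 + 6.5 + 4.5 + 6.5 = 28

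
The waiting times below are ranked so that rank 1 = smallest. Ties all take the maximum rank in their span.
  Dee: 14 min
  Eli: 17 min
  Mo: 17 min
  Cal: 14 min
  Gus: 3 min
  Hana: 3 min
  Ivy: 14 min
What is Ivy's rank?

Sorted (ascending): 3, 3, 14, 14, 14, 17, 17
The 2 values of 3 occupy positions 1–2 → each gets rank 2.
The 3 values of 14 occupy positions 3–5 → each gets rank 5.
The 2 values of 17 occupy positions 6–7 → each gets rank 7.
Ivy has value 14 min → rank 5.

5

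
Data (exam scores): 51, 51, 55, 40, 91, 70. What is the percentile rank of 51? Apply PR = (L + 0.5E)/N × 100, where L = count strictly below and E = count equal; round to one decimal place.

33.3

N = 6.
Strictly below 51: 1. Equal to 51: 2.
PR = (1 + 0.5·2)/6 × 100 = 33.3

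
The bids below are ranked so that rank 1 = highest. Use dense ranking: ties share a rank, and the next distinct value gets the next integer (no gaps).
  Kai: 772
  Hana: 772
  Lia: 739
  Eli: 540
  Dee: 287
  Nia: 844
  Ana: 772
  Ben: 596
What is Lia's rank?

3

Sorted (descending): 844, 772, 772, 772, 739, 596, 540, 287
The 3 values of 772 share dense rank 2.
Remaining distinct values take the next consecutive integers.
Lia has value 739 → rank 3.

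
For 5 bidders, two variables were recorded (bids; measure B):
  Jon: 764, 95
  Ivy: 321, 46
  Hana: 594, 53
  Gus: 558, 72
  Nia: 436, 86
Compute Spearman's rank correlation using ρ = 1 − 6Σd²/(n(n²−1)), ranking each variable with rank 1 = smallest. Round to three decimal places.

Ranks of variable 1: 5, 1, 4, 3, 2
Ranks of variable 2: 5, 1, 2, 3, 4
d = r₁ − r₂: 0, 0, 2, 0, -2
d²: 0, 0, 4, 0, 4; Σd² = 8
ρ = 1 − 6·8/(5·24) = 1 − 48/120 = 0.600

0.600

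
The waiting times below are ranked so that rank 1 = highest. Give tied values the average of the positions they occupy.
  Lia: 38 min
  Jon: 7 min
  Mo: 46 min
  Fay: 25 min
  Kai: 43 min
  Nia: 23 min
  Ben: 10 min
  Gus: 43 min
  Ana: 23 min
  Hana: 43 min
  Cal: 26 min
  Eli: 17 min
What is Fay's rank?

7

Sorted (descending): 46, 43, 43, 43, 38, 26, 25, 23, 23, 17, 10, 7
The 3 values of 43 occupy positions 2–4 → average rank 3.
The 2 values of 23 occupy positions 8–9 → average rank (8+9)/2 = 8.5.
Fay has value 25 min → rank 7.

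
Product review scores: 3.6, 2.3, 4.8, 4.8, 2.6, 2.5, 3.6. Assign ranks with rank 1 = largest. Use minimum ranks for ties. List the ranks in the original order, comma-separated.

3, 7, 1, 1, 5, 6, 3

Sorted (descending): 4.8, 4.8, 3.6, 3.6, 2.6, 2.5, 2.3
The 2 values of 4.8 occupy positions 1–2 → each gets rank 1.
The 2 values of 3.6 occupy positions 3–4 → each gets rank 3.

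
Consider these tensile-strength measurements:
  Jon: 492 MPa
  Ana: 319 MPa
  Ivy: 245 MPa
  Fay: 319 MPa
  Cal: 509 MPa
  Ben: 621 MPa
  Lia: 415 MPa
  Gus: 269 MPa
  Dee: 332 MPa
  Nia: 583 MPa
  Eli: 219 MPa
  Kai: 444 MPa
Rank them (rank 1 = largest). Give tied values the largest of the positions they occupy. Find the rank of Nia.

2

Sorted (descending): 621, 583, 509, 492, 444, 415, 332, 319, 319, 269, 245, 219
The 2 values of 319 occupy positions 8–9 → each gets rank 9.
Nia has value 583 MPa → rank 2.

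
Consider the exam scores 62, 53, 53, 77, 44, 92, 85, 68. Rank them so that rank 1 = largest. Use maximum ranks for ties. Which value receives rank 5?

62

Sorted (descending): 92, 85, 77, 68, 62, 53, 53, 44
The 2 values of 53 occupy positions 6–7 → each gets rank 7.
Rank 5 → value 62.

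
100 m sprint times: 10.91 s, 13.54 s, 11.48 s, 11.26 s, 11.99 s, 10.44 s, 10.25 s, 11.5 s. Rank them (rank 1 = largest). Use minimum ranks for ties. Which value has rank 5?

Sorted (descending): 13.54, 11.99, 11.5, 11.48, 11.26, 10.91, 10.44, 10.25
No ties — each value takes its position as its rank.
Rank 5 → value 11.26.

11.26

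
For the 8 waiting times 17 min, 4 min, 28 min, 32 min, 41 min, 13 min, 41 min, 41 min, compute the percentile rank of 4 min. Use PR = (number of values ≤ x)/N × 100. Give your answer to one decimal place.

12.5

N = 8.
Strictly below 4: 0. Equal to 4: 1.
PR = 1/8 × 100 = 12.5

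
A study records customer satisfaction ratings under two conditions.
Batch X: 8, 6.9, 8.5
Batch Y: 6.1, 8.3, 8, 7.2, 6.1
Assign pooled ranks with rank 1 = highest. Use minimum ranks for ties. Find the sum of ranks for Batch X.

10

Sorted (descending): 8.5, 8.3, 8, 8, 7.2, 6.9, 6.1, 6.1
The 2 values of 8 occupy positions 3–4 → each gets rank 3.
The 2 values of 6.1 occupy positions 7–8 → each gets rank 7.
Batch X values → pooled ranks: 8→3, 6.9→6, 8.5→1
Rank sum = 3 + 6 + 1 = 10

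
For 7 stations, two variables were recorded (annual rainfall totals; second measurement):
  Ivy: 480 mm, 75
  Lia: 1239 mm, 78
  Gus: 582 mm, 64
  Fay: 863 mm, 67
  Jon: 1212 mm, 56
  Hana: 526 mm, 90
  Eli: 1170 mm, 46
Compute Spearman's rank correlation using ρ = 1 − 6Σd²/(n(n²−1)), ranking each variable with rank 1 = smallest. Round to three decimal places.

Ranks of variable 1: 1, 7, 3, 4, 6, 2, 5
Ranks of variable 2: 5, 6, 3, 4, 2, 7, 1
d = r₁ − r₂: -4, 1, 0, 0, 4, -5, 4
d²: 16, 1, 0, 0, 16, 25, 16; Σd² = 74
ρ = 1 − 6·74/(7·48) = 1 − 444/336 = -0.321

-0.321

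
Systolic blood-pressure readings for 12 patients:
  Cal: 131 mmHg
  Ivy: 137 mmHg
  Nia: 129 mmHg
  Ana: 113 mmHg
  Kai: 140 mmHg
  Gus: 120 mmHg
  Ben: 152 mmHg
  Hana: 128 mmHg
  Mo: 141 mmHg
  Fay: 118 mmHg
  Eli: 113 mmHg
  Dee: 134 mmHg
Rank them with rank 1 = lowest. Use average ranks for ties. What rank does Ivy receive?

9

Sorted (ascending): 113, 113, 118, 120, 128, 129, 131, 134, 137, 140, 141, 152
The 2 values of 113 occupy positions 1–2 → average rank (1+2)/2 = 1.5.
Ivy has value 137 mmHg → rank 9.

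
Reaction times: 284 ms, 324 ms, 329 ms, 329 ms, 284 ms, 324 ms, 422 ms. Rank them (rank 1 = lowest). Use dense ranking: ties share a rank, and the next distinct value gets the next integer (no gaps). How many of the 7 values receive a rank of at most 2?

Sorted (ascending): 284, 284, 324, 324, 329, 329, 422
The 2 values of 284 share dense rank 1.
The 2 values of 324 share dense rank 2.
The 2 values of 329 share dense rank 3.
Remaining distinct values take the next consecutive integers.
Ranks ≤ 2: {1, 1, 2, 2} → 4 values.

4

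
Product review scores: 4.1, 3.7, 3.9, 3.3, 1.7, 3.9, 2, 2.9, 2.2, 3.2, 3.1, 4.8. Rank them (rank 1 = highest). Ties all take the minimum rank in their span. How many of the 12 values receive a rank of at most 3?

4

Sorted (descending): 4.8, 4.1, 3.9, 3.9, 3.7, 3.3, 3.2, 3.1, 2.9, 2.2, 2, 1.7
The 2 values of 3.9 occupy positions 3–4 → each gets rank 3.
Ranks ≤ 3: {1, 2, 3, 3} → 4 values.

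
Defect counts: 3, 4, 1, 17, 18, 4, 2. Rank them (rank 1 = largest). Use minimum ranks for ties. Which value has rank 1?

Sorted (descending): 18, 17, 4, 4, 3, 2, 1
The 2 values of 4 occupy positions 3–4 → each gets rank 3.
Rank 1 → value 18.

18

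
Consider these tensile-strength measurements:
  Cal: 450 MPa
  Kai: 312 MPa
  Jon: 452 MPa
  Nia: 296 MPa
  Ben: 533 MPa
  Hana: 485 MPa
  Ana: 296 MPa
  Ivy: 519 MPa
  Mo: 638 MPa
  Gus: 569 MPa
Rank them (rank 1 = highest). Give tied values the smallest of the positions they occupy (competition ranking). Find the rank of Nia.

9

Sorted (descending): 638, 569, 533, 519, 485, 452, 450, 312, 296, 296
The 2 values of 296 occupy positions 9–10 → each gets rank 9.
Nia has value 296 MPa → rank 9.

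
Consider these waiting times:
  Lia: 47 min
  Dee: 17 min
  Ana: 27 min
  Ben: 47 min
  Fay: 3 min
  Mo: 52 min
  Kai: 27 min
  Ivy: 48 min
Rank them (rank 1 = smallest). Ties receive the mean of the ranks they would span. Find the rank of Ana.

3.5

Sorted (ascending): 3, 17, 27, 27, 47, 47, 48, 52
The 2 values of 27 occupy positions 3–4 → average rank (3+4)/2 = 3.5.
The 2 values of 47 occupy positions 5–6 → average rank (5+6)/2 = 5.5.
Ana has value 27 min → rank 3.5.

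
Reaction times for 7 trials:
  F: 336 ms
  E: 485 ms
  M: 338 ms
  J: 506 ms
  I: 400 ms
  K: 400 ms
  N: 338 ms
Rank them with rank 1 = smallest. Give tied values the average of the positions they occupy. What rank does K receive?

4.5

Sorted (ascending): 336, 338, 338, 400, 400, 485, 506
The 2 values of 338 occupy positions 2–3 → average rank (2+3)/2 = 2.5.
The 2 values of 400 occupy positions 4–5 → average rank (4+5)/2 = 4.5.
K has value 400 ms → rank 4.5.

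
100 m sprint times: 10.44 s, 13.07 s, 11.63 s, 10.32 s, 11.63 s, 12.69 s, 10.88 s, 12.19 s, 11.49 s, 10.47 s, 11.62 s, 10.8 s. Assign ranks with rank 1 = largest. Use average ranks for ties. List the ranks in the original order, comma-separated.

Sorted (descending): 13.07, 12.69, 12.19, 11.63, 11.63, 11.62, 11.49, 10.88, 10.8, 10.47, 10.44, 10.32
The 2 values of 11.63 occupy positions 4–5 → average rank (4+5)/2 = 4.5.

11, 1, 4.5, 12, 4.5, 2, 8, 3, 7, 10, 6, 9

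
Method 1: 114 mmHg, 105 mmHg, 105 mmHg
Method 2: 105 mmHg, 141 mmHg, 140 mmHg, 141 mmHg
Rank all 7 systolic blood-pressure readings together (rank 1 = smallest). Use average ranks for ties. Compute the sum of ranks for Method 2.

20

Sorted (ascending): 105, 105, 105, 114, 140, 141, 141
The 3 values of 105 occupy positions 1–3 → average rank 2.
The 2 values of 141 occupy positions 6–7 → average rank (6+7)/2 = 6.5.
Method 2 values → pooled ranks: 105→2, 141→6.5, 140→5, 141→6.5
Rank sum = 2 + 6.5 + 5 + 6.5 = 20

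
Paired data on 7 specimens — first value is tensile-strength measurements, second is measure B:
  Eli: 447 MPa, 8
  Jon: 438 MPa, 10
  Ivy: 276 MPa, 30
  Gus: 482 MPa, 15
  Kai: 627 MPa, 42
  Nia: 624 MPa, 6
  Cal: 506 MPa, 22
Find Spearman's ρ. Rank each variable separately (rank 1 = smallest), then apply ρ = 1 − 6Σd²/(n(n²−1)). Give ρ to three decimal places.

Ranks of variable 1: 3, 2, 1, 4, 7, 6, 5
Ranks of variable 2: 2, 3, 6, 4, 7, 1, 5
d = r₁ − r₂: 1, -1, -5, 0, 0, 5, 0
d²: 1, 1, 25, 0, 0, 25, 0; Σd² = 52
ρ = 1 − 6·52/(7·48) = 1 − 312/336 = 0.071

0.071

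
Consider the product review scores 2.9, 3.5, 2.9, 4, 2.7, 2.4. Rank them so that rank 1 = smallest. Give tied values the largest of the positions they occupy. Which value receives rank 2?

2.7

Sorted (ascending): 2.4, 2.7, 2.9, 2.9, 3.5, 4
The 2 values of 2.9 occupy positions 3–4 → each gets rank 4.
Rank 2 → value 2.7.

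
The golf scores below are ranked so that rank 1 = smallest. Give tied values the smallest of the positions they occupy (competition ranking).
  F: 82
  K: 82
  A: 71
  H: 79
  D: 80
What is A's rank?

Sorted (ascending): 71, 79, 80, 82, 82
The 2 values of 82 occupy positions 4–5 → each gets rank 4.
A has value 71 → rank 1.

1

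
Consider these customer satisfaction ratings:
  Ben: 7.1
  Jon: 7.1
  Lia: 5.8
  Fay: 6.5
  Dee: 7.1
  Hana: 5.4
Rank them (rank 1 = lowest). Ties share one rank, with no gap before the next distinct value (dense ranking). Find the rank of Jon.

Sorted (ascending): 5.4, 5.8, 6.5, 7.1, 7.1, 7.1
The 3 values of 7.1 share dense rank 4.
Remaining distinct values take the next consecutive integers.
Jon has value 7.1 → rank 4.

4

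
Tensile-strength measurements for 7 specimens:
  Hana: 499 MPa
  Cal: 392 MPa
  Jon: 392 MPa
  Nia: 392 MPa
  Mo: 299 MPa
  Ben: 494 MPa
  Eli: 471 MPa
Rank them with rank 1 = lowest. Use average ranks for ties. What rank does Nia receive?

3

Sorted (ascending): 299, 392, 392, 392, 471, 494, 499
The 3 values of 392 occupy positions 2–4 → average rank 3.
Nia has value 392 MPa → rank 3.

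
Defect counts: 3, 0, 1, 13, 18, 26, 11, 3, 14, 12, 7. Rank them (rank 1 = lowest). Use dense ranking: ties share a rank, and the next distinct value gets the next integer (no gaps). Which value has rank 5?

Sorted (ascending): 0, 1, 3, 3, 7, 11, 12, 13, 14, 18, 26
The 2 values of 3 share dense rank 3.
Remaining distinct values take the next consecutive integers.
Rank 5 → value 11.

11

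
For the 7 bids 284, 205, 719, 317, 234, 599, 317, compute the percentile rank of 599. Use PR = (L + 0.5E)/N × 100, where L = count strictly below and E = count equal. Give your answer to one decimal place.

78.6

N = 7.
Strictly below 599: 5. Equal to 599: 1.
PR = (5 + 0.5·1)/7 × 100 = 78.6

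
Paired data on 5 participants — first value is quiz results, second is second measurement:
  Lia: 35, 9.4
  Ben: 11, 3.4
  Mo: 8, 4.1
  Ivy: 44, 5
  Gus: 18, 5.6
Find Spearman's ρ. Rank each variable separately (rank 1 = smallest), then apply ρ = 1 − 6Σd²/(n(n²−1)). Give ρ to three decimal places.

Ranks of variable 1: 4, 2, 1, 5, 3
Ranks of variable 2: 5, 1, 2, 3, 4
d = r₁ − r₂: -1, 1, -1, 2, -1
d²: 1, 1, 1, 4, 1; Σd² = 8
ρ = 1 − 6·8/(5·24) = 1 − 48/120 = 0.600

0.600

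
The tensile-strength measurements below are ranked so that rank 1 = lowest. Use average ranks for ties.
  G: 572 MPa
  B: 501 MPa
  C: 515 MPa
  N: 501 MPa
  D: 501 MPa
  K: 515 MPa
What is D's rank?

Sorted (ascending): 501, 501, 501, 515, 515, 572
The 3 values of 501 occupy positions 1–3 → average rank 2.
The 2 values of 515 occupy positions 4–5 → average rank (4+5)/2 = 4.5.
D has value 501 MPa → rank 2.

2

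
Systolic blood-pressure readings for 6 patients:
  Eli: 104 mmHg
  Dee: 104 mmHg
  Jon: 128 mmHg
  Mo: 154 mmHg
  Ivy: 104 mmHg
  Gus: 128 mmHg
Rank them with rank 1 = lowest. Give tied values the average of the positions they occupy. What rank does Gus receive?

4.5

Sorted (ascending): 104, 104, 104, 128, 128, 154
The 3 values of 104 occupy positions 1–3 → average rank 2.
The 2 values of 128 occupy positions 4–5 → average rank (4+5)/2 = 4.5.
Gus has value 128 mmHg → rank 4.5.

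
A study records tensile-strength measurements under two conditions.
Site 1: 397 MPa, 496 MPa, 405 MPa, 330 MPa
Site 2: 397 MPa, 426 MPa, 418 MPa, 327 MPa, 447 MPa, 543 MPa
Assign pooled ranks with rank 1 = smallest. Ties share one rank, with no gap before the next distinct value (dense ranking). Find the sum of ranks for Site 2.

31

Sorted (ascending): 327, 330, 397, 397, 405, 418, 426, 447, 496, 543
The 2 values of 397 share dense rank 3.
Remaining distinct values take the next consecutive integers.
Site 2 values → pooled ranks: 397→3, 426→6, 418→5, 327→1, 447→7, 543→9
Rank sum = 3 + 6 + 5 + 1 + 7 + 9 = 31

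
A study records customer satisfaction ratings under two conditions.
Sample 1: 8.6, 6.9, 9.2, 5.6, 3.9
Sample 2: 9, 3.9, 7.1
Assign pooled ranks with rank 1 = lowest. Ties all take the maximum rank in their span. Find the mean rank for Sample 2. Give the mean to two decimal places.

Sorted (ascending): 3.9, 3.9, 5.6, 6.9, 7.1, 8.6, 9, 9.2
The 2 values of 3.9 occupy positions 1–2 → each gets rank 2.
Sample 2 values → pooled ranks: 9→7, 3.9→2, 7.1→5
Mean rank = (7 + 2 + 5) / 3 = 4.67

4.67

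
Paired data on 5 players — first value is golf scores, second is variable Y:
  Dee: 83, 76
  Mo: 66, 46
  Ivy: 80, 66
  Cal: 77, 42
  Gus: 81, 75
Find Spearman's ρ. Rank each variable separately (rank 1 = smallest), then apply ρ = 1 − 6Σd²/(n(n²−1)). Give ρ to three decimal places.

0.900

Ranks of variable 1: 5, 1, 3, 2, 4
Ranks of variable 2: 5, 2, 3, 1, 4
d = r₁ − r₂: 0, -1, 0, 1, 0
d²: 0, 1, 0, 1, 0; Σd² = 2
ρ = 1 − 6·2/(5·24) = 1 − 12/120 = 0.900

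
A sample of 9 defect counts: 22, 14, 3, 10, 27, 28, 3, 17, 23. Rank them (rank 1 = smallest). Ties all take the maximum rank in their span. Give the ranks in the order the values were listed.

6, 4, 2, 3, 8, 9, 2, 5, 7

Sorted (ascending): 3, 3, 10, 14, 17, 22, 23, 27, 28
The 2 values of 3 occupy positions 1–2 → each gets rank 2.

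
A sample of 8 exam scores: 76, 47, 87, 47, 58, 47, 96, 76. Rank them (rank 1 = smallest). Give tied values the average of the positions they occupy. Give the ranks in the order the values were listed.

Sorted (ascending): 47, 47, 47, 58, 76, 76, 87, 96
The 3 values of 47 occupy positions 1–3 → average rank 2.
The 2 values of 76 occupy positions 5–6 → average rank (5+6)/2 = 5.5.

5.5, 2, 7, 2, 4, 2, 8, 5.5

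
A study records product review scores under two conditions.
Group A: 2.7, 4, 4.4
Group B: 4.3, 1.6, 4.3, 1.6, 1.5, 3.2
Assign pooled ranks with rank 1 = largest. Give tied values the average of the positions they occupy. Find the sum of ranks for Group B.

34

Sorted (descending): 4.4, 4.3, 4.3, 4, 3.2, 2.7, 1.6, 1.6, 1.5
The 2 values of 4.3 occupy positions 2–3 → average rank (2+3)/2 = 2.5.
The 2 values of 1.6 occupy positions 7–8 → average rank (7+8)/2 = 7.5.
Group B values → pooled ranks: 4.3→2.5, 1.6→7.5, 4.3→2.5, 1.6→7.5, 1.5→9, 3.2→5
Rank sum = 2.5 + 7.5 + 2.5 + 7.5 + 9 + 5 = 34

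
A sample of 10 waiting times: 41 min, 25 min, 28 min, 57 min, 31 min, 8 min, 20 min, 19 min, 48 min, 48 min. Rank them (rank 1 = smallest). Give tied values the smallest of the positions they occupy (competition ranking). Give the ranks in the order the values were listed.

7, 4, 5, 10, 6, 1, 3, 2, 8, 8

Sorted (ascending): 8, 19, 20, 25, 28, 31, 41, 48, 48, 57
The 2 values of 48 occupy positions 8–9 → each gets rank 8.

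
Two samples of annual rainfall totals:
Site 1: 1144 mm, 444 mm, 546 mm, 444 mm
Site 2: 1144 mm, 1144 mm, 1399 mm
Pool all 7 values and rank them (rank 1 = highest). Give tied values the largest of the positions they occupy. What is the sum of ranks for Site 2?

Sorted (descending): 1399, 1144, 1144, 1144, 546, 444, 444
The 3 values of 1144 occupy positions 2–4 → each gets rank 4.
The 2 values of 444 occupy positions 6–7 → each gets rank 7.
Site 2 values → pooled ranks: 1144→4, 1144→4, 1399→1
Rank sum = 4 + 4 + 1 = 9

9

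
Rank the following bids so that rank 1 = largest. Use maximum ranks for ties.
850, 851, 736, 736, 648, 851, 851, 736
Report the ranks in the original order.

4, 3, 7, 7, 8, 3, 3, 7

Sorted (descending): 851, 851, 851, 850, 736, 736, 736, 648
The 3 values of 851 occupy positions 1–3 → each gets rank 3.
The 3 values of 736 occupy positions 5–7 → each gets rank 7.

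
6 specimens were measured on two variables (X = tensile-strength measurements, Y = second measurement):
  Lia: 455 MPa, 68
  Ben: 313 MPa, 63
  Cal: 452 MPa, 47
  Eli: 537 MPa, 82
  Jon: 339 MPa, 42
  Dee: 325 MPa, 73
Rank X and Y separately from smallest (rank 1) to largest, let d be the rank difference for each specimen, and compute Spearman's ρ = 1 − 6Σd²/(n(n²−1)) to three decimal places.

Ranks of variable 1: 5, 1, 4, 6, 3, 2
Ranks of variable 2: 4, 3, 2, 6, 1, 5
d = r₁ − r₂: 1, -2, 2, 0, 2, -3
d²: 1, 4, 4, 0, 4, 9; Σd² = 22
ρ = 1 − 6·22/(6·35) = 1 − 132/210 = 0.371

0.371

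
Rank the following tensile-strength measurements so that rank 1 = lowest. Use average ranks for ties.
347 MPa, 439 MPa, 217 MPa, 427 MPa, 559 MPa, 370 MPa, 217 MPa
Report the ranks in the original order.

Sorted (ascending): 217, 217, 347, 370, 427, 439, 559
The 2 values of 217 occupy positions 1–2 → average rank (1+2)/2 = 1.5.

3, 6, 1.5, 5, 7, 4, 1.5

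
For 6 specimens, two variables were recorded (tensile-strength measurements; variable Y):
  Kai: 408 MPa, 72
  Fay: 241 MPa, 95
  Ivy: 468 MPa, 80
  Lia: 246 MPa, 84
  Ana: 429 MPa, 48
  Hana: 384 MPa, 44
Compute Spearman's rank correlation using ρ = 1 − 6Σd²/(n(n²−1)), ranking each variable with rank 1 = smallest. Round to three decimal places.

Ranks of variable 1: 4, 1, 6, 2, 5, 3
Ranks of variable 2: 3, 6, 4, 5, 2, 1
d = r₁ − r₂: 1, -5, 2, -3, 3, 2
d²: 1, 25, 4, 9, 9, 4; Σd² = 52
ρ = 1 − 6·52/(6·35) = 1 − 312/210 = -0.486

-0.486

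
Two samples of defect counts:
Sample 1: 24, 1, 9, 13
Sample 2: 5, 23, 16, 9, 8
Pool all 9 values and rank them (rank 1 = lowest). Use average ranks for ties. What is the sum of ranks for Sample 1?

20.5

Sorted (ascending): 1, 5, 8, 9, 9, 13, 16, 23, 24
The 2 values of 9 occupy positions 4–5 → average rank (4+5)/2 = 4.5.
Sample 1 values → pooled ranks: 24→9, 1→1, 9→4.5, 13→6
Rank sum = 9 + 1 + 4.5 + 6 = 20.5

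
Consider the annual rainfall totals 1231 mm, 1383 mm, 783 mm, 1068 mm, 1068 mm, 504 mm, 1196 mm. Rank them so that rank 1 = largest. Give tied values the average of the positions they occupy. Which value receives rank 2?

1231

Sorted (descending): 1383, 1231, 1196, 1068, 1068, 783, 504
The 2 values of 1068 occupy positions 4–5 → average rank (4+5)/2 = 4.5.
Rank 2 → value 1231.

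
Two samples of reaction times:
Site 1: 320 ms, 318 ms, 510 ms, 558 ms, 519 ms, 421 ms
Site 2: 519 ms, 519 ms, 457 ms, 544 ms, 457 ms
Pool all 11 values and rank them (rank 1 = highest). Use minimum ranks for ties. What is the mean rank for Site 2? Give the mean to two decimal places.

Sorted (descending): 558, 544, 519, 519, 519, 510, 457, 457, 421, 320, 318
The 3 values of 519 occupy positions 3–5 → each gets rank 3.
The 2 values of 457 occupy positions 7–8 → each gets rank 7.
Site 2 values → pooled ranks: 519→3, 519→3, 457→7, 544→2, 457→7
Mean rank = (3 + 3 + 7 + 2 + 7) / 5 = 4.40

4.40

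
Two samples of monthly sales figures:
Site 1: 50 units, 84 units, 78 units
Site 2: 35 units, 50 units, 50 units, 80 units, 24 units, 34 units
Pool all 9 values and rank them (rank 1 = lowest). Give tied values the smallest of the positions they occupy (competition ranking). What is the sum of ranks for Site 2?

Sorted (ascending): 24, 34, 35, 50, 50, 50, 78, 80, 84
The 3 values of 50 occupy positions 4–6 → each gets rank 4.
Site 2 values → pooled ranks: 35→3, 50→4, 50→4, 80→8, 24→1, 34→2
Rank sum = 3 + 4 + 4 + 8 + 1 + 2 = 22

22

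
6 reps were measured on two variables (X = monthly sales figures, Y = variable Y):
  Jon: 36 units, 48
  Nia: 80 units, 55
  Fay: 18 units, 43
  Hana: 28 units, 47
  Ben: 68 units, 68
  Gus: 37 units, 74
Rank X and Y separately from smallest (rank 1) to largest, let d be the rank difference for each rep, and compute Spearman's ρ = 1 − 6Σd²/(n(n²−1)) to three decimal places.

Ranks of variable 1: 3, 6, 1, 2, 5, 4
Ranks of variable 2: 3, 4, 1, 2, 5, 6
d = r₁ − r₂: 0, 2, 0, 0, 0, -2
d²: 0, 4, 0, 0, 0, 4; Σd² = 8
ρ = 1 − 6·8/(6·35) = 1 − 48/210 = 0.771

0.771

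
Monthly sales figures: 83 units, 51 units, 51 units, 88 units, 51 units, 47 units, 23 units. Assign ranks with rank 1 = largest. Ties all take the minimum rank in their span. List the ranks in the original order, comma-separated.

Sorted (descending): 88, 83, 51, 51, 51, 47, 23
The 3 values of 51 occupy positions 3–5 → each gets rank 3.

2, 3, 3, 1, 3, 6, 7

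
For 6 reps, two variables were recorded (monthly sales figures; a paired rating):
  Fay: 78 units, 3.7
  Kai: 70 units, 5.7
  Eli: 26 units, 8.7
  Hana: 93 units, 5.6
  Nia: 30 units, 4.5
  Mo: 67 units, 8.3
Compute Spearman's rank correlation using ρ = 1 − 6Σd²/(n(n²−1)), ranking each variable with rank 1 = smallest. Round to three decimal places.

Ranks of variable 1: 5, 4, 1, 6, 2, 3
Ranks of variable 2: 1, 4, 6, 3, 2, 5
d = r₁ − r₂: 4, 0, -5, 3, 0, -2
d²: 16, 0, 25, 9, 0, 4; Σd² = 54
ρ = 1 − 6·54/(6·35) = 1 − 324/210 = -0.543

-0.543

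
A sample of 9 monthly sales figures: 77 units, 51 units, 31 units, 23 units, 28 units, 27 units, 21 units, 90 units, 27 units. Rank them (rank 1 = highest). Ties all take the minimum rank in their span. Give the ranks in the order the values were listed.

2, 3, 4, 8, 5, 6, 9, 1, 6

Sorted (descending): 90, 77, 51, 31, 28, 27, 27, 23, 21
The 2 values of 27 occupy positions 6–7 → each gets rank 6.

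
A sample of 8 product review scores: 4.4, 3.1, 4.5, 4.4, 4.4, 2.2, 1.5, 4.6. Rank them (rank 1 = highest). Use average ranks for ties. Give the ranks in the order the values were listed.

4, 6, 2, 4, 4, 7, 8, 1

Sorted (descending): 4.6, 4.5, 4.4, 4.4, 4.4, 3.1, 2.2, 1.5
The 3 values of 4.4 occupy positions 3–5 → average rank 4.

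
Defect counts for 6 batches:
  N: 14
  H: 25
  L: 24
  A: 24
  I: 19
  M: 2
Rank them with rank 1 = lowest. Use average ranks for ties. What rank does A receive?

Sorted (ascending): 2, 14, 19, 24, 24, 25
The 2 values of 24 occupy positions 4–5 → average rank (4+5)/2 = 4.5.
A has value 24 → rank 4.5.

4.5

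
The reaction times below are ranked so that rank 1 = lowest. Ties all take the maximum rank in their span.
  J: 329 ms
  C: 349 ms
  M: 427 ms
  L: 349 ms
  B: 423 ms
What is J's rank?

1

Sorted (ascending): 329, 349, 349, 423, 427
The 2 values of 349 occupy positions 2–3 → each gets rank 3.
J has value 329 ms → rank 1.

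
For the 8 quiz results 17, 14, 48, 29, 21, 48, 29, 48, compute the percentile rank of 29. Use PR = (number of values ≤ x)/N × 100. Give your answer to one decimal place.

62.5

N = 8.
Strictly below 29: 3. Equal to 29: 2.
PR = 5/8 × 100 = 62.5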